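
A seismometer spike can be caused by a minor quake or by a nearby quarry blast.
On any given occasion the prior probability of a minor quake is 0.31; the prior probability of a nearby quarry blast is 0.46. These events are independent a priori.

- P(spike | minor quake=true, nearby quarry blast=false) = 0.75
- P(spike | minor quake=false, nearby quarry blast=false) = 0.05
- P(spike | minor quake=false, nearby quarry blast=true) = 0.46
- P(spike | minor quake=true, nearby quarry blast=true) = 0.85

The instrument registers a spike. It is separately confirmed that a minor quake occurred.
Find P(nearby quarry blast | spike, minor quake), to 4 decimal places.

Sum P(spike|·) weighted by the priors over both values of nearby quarry blast:
  P(spike | minor quake) = 0.75*0.54 + 0.85*0.46
        = 0.405000 + 0.391000 = 0.796000
Keeping only the nearby quarry blast-present terms gives 0.391000, so
  P(nearby quarry blast | spike, minor quake) = 0.391000 / 0.796000 ≈ 0.4912

P(nearby quarry blast | spike, minor quake) ≈ 0.4912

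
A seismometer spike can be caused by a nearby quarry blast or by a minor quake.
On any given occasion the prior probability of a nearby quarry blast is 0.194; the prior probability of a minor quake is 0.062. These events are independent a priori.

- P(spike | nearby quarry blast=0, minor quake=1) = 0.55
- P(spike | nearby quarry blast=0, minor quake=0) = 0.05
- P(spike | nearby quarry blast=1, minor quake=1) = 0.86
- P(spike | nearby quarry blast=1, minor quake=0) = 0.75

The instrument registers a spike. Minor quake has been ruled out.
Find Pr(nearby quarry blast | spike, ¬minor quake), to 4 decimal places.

P(spike | ¬minor quake) = 0.05·0.806 + 0.75·0.194 = 0.040300 + 0.145500 = 0.185800
The nearby quarry blast-present share is 0.75·0.194 = 0.145500.
P(nearby quarry blast | spike, ¬minor quake) = 0.145500 / 0.185800 ≈ 0.7831

Pr(nearby quarry blast | spike, ¬minor quake) ≈ 0.7831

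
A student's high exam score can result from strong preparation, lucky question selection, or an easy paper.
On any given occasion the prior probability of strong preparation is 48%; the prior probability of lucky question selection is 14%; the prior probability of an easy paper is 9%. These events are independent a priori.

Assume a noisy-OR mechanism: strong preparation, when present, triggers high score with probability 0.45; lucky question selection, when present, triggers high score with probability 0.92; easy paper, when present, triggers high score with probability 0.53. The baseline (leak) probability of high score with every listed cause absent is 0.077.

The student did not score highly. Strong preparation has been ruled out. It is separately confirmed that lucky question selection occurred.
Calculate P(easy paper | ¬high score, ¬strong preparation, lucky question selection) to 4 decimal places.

Under noisy-OR, P(high score | causes) = 1 − (1−0.077)·∏(1−qᵢ) over the active causes.
Enumerate both values of easy paper and weight by the priors:
  P(¬high score | ¬strong preparation, lucky question selection) = 0.07384·0.91 + 0.034705·0.09
        = 0.067194 + 0.003123 = 0.070317
Configurations with easy paper contribute 0.003123, so
  P(easy paper | ¬high score, ¬strong preparation, lucky question selection) = 0.003123 / 0.070317 ≈ 0.0444

P(easy paper | ¬high score, ¬strong preparation, lucky question selection) ≈ 0.0444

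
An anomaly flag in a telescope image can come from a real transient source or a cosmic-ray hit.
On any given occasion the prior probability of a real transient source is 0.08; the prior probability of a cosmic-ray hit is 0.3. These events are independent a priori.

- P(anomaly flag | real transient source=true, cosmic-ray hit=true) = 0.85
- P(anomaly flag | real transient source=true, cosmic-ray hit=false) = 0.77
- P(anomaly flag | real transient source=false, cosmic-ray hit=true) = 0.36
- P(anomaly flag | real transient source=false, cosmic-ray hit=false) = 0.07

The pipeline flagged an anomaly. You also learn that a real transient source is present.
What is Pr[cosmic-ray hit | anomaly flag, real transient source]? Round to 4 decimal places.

Numerator (weight on configurations with cosmic-ray hit): 0.85×0.3 = 0.255000
Normalizer over all consistent configurations: 0.77×0.7 + 0.85×0.3 = 0.794000
Posterior = 0.255000 / 0.794000 ≈ 0.3212

Pr[cosmic-ray hit | anomaly flag, real transient source] ≈ 0.3212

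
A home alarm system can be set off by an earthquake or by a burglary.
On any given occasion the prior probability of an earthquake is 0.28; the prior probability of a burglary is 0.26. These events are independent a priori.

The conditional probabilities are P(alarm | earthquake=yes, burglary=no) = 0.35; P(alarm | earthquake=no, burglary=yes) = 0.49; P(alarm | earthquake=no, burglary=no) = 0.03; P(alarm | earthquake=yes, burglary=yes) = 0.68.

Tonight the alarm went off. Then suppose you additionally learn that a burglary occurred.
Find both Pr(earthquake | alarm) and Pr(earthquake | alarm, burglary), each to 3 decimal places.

Pr(earthquake | alarm) ≈ 0.531; Pr(earthquake | alarm, burglary) ≈ 0.351

By total probability over the 4 (earthquake, burglary) configurations:
  P(alarm) = 0.03·0.72·0.74 + 0.49·0.72·0.26 + 0.35·0.28·0.74 + 0.68·0.28·0.26
        = 0.015984 + 0.091728 + 0.072520 + 0.049504 = 0.229736
Configurations with earthquake contribute 0.122024, so
  P(earthquake | alarm) = 0.122024 / 0.229736 ≈ 0.531

Now condition on the additional information:
Weight on earthquake=true, given the evidence: 0.68*0.28 = 0.190400
The normalizing constant is 0.49*0.72 + 0.68*0.28 = 0.543200
Posterior = 0.190400 / 0.543200 ≈ 0.351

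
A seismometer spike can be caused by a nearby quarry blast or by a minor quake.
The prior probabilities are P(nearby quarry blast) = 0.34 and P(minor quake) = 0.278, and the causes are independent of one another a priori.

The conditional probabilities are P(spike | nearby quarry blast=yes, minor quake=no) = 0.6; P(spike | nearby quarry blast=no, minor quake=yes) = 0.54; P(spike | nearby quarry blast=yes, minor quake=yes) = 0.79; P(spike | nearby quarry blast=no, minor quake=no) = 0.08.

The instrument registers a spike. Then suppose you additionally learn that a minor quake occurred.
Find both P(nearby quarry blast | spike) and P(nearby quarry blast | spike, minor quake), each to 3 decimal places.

P(spike) = 0.08·0.66·0.722 + 0.54·0.66·0.278 + 0.6·0.34·0.722 + 0.79·0.34·0.278 = 0.038122 + 0.099079 + 0.147288 + 0.074671 = 0.359160
Of this, 0.221959 comes from 0.147288 + 0.074671 (the nearby quarry blast=true cases).
So P(nearby quarry blast | spike) = 0.221959/0.359160 ≈ 0.618.

Now also conditioning on minor quake=true:
For the numerator, keep only nearby quarry blast=true terms: 0.79·0.34 = 0.268600
Denominator P(spike | minor quake): 0.54·0.66 + 0.79·0.34 = 0.625000
P(nearby quarry blast | spike, minor quake) = 0.268600/0.625000 ≈ 0.430
— minor quake explains away the evidence for nearby quarry blast.

P(nearby quarry blast | spike) ≈ 0.618; P(nearby quarry blast | spike, minor quake) ≈ 0.430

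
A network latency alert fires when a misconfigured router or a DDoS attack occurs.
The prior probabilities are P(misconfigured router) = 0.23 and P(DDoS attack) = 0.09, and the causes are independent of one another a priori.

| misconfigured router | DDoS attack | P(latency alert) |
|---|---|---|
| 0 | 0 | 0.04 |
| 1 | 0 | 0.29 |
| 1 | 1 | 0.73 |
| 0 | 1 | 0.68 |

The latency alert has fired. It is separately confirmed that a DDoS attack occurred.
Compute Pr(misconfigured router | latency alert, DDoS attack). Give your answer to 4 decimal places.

P(latency alert | DDoS attack) = 0.68*0.77 + 0.73*0.23 = 0.523600 + 0.167900 = 0.691500
Of this, 0.167900 comes from 0.73*0.23 (the misconfigured router=true cases).
Hence the posterior is 0.167900/0.691500 ≈ 0.2428.

Pr(misconfigured router | latency alert, DDoS attack) ≈ 0.2428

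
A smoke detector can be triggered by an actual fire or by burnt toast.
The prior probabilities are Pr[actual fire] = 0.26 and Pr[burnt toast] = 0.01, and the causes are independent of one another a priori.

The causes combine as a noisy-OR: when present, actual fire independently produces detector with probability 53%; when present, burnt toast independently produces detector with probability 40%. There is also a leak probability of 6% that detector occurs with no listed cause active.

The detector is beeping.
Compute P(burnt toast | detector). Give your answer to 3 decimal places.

Under noisy-OR, P(detector | causes) = 1 − (1−0.06)·∏(1−qᵢ) over the active causes.
Enumerate the 4 (actual fire, burnt toast) configurations and weight by the priors:
  P(detector) = 0.06*0.74*0.99 + 0.436*0.74*0.01 + 0.5582*0.26*0.99 + 0.73492*0.26*0.01
        = 0.043956 + 0.003226 + 0.143681 + 0.001911 = 0.192774
Configurations with burnt toast contribute 0.005137, so
  P(burnt toast | detector) = 0.005137 / 0.192774 ≈ 0.027

P(burnt toast | detector) ≈ 0.027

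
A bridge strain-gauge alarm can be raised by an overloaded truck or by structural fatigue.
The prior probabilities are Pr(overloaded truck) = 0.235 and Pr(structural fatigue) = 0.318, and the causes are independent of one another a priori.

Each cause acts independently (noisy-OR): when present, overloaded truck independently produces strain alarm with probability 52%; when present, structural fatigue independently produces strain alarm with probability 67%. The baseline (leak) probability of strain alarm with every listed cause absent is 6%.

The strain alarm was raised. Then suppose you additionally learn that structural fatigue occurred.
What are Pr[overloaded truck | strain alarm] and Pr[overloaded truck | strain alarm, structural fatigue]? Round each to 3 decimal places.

Under noisy-OR, P(strain alarm | causes) = 1 − (1−0.06)·∏(1−qᵢ) over the active causes.
Sum P(strain alarm|·) weighted by the priors over the 4 (overloaded truck, structural fatigue) configurations:
  P(strain alarm) = 0.06×0.765×0.682 + 0.6898×0.765×0.318 + 0.5488×0.235×0.682 + 0.851104×0.235×0.318
        = 0.031304 + 0.167808 + 0.087956 + 0.063603 = 0.350671
The terms with overloaded truck present sum to 0.151559, so
  P(overloaded truck | strain alarm) = 0.151559 / 0.350671 ≈ 0.432

With the extra evidence:
Numerator (weight on configurations with overloaded truck): 0.851104×0.235 = 0.200009
Normalizer over all consistent configurations: 0.6898×0.765 + 0.851104×0.235 = 0.727706
Posterior = 0.200009 / 0.727706 ≈ 0.275
The drop from 0.432 to 0.275 is the explaining-away (discounting) effect.

Pr[overloaded truck | strain alarm] ≈ 0.432; Pr[overloaded truck | strain alarm, structural fatigue] ≈ 0.275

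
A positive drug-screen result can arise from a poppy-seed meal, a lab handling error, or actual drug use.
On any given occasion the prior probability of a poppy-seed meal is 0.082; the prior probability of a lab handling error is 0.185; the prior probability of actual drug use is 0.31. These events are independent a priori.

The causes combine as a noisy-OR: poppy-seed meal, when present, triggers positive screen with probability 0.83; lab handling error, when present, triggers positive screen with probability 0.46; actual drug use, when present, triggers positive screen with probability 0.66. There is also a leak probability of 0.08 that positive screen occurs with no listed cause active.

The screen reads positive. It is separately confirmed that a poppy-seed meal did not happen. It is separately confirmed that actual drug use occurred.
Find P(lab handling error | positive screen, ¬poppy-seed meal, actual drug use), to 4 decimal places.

Under noisy-OR, P(positive screen | causes) = 1 − (1−0.08)·∏(1−qᵢ) over the active causes.
P(positive screen | ¬poppy-seed meal, actual drug use) = 0.6872*0.815 + 0.831088*0.185 = 0.560068 + 0.153751 = 0.713819
The lab handling error-present share is 0.831088*0.185 = 0.153751.
Hence the posterior is 0.153751/0.713819 ≈ 0.2154.

P(lab handling error | positive screen, ¬poppy-seed meal, actual drug use) ≈ 0.2154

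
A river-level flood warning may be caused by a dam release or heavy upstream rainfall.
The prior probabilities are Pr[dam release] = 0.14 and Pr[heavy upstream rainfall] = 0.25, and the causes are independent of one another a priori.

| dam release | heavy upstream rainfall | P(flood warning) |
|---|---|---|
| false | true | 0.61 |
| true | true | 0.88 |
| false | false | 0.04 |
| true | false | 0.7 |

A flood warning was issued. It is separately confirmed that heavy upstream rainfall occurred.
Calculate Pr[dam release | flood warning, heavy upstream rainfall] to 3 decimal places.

Pr[dam release | flood warning, heavy upstream rainfall] ≈ 0.190

Enumerate both values of dam release and weight by the priors:
  P(flood warning | heavy upstream rainfall) = 0.61·0.86 + 0.88·0.14
        = 0.524600 + 0.123200 = 0.647800
Keeping only the dam release-present terms gives 0.123200, so
  P(dam release | flood warning, heavy upstream rainfall) = 0.123200 / 0.647800 ≈ 0.190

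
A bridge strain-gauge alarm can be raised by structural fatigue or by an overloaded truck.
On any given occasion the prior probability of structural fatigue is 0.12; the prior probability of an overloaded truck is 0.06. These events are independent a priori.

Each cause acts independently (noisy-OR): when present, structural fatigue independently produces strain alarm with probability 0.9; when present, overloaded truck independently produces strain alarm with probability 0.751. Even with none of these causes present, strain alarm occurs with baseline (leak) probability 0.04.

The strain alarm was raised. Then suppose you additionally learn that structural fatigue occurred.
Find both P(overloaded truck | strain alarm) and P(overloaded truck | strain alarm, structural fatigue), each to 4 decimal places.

Under noisy-OR, P(strain alarm | causes) = 1 − (1−0.04)·∏(1−qᵢ) over the active causes.
P(strain alarm) = 0.04·0.88·0.94 + 0.76096·0.88·0.06 + 0.904·0.12·0.94 + 0.976096·0.12·0.06 = 0.033088 + 0.040179 + 0.101971 + 0.007028 = 0.182266
Restricting to configurations with overloaded truck present: 0.040179 + 0.007028 = 0.047207.
P(overloaded truck | strain alarm) = 0.047207 / 0.182266 ≈ 0.2590

Now also conditioning on structural fatigue=true:
P(strain alarm | structural fatigue) = 0.904·0.94 + 0.976096·0.06 = 0.849760 + 0.058566 = 0.908326
The overloaded truck-present share is 0.976096·0.06 = 0.058566.
Hence the posterior is 0.058566/0.908326 ≈ 0.0645.
— structural fatigue explains away the evidence for overloaded truck.

P(overloaded truck | strain alarm) ≈ 0.2590; P(overloaded truck | strain alarm, structural fatigue) ≈ 0.0645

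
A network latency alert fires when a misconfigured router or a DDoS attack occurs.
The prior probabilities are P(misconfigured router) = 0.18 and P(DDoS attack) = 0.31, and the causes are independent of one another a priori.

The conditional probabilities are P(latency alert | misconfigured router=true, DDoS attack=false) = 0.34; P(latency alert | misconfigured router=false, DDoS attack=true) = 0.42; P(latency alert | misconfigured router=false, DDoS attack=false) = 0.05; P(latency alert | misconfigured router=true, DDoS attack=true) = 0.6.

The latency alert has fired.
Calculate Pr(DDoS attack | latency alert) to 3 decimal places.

Pr(DDoS attack | latency alert) ≈ 0.665

P(latency alert) = 0.05·0.82·0.69 + 0.42·0.82·0.31 + 0.34·0.18·0.69 + 0.6·0.18·0.31 = 0.028290 + 0.106764 + 0.042228 + 0.033480 = 0.210762
The DDoS attack-present share is 0.106764 + 0.033480 = 0.140244.
Hence the posterior is 0.140244/0.210762 ≈ 0.665.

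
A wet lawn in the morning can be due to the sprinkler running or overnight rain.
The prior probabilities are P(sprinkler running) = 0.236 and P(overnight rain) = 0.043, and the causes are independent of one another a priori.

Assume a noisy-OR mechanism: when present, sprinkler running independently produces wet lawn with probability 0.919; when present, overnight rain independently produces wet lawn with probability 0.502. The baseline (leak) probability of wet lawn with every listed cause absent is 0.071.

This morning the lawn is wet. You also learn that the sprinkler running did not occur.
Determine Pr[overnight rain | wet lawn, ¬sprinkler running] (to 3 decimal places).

Pr[overnight rain | wet lawn, ¬sprinkler running] ≈ 0.254

Under noisy-OR, P(wet lawn | causes) = 1 − (1−0.071)·∏(1−qᵢ) over the active causes.
Numerator (weight on configurations with overnight rain): 0.537358·0.043 = 0.023106
Normalizer over all consistent configurations: 0.071·0.957 + 0.537358·0.043 = 0.091053
P(overnight rain | wet lawn, ¬sprinkler running) = 0.023106/0.091053 ≈ 0.254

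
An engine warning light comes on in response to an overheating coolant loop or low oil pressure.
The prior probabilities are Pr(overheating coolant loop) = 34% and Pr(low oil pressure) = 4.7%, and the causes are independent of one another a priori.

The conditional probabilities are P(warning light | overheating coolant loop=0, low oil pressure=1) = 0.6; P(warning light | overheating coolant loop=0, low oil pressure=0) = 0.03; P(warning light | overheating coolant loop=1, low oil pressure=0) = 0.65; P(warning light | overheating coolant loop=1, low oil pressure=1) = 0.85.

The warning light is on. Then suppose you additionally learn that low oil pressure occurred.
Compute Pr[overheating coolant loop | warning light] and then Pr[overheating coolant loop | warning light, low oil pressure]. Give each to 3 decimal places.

P(warning light) = 0.03*0.66*0.953 + 0.6*0.66*0.047 + 0.65*0.34*0.953 + 0.85*0.34*0.047 = 0.018869 + 0.018612 + 0.210613 + 0.013583 = 0.261677
The overheating coolant loop-present share is 0.210613 + 0.013583 = 0.224196.
Hence the posterior is 0.224196/0.261677 ≈ 0.857.

With the extra evidence:
Weight on overheating coolant loop=true, given the evidence: 0.85·0.34 = 0.289000
The normalizing constant is 0.6·0.66 + 0.85·0.34 = 0.685000
P(overheating coolant loop | warning light, low oil pressure) = 0.289000/0.685000 ≈ 0.422
The drop from 0.857 to 0.422 is the explaining-away (discounting) effect.

Pr[overheating coolant loop | warning light] ≈ 0.857; Pr[overheating coolant loop | warning light, low oil pressure] ≈ 0.422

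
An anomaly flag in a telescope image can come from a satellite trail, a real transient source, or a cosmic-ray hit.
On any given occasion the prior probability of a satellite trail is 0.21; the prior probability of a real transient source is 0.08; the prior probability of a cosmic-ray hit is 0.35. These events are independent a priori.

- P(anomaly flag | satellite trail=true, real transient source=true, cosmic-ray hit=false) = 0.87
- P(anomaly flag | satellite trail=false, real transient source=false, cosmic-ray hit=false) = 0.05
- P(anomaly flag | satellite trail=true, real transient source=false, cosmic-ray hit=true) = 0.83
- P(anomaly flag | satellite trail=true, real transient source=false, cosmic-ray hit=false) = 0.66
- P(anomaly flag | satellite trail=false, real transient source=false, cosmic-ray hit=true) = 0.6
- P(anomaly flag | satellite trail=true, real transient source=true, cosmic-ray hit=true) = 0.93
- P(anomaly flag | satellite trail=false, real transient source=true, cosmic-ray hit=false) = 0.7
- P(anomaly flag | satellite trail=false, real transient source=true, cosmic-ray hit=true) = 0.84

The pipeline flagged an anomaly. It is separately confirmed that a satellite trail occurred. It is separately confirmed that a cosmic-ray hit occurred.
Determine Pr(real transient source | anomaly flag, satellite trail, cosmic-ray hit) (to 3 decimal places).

Pr(real transient source | anomaly flag, satellite trail, cosmic-ray hit) ≈ 0.089

By total probability over both values of real transient source:
  P(anomaly flag | satellite trail, cosmic-ray hit) = 0.83·0.92 + 0.93·0.08
        = 0.763600 + 0.074400 = 0.838000
Keeping only the real transient source-present terms gives 0.074400, so
  P(real transient source | anomaly flag, satellite trail, cosmic-ray hit) = 0.074400 / 0.838000 ≈ 0.089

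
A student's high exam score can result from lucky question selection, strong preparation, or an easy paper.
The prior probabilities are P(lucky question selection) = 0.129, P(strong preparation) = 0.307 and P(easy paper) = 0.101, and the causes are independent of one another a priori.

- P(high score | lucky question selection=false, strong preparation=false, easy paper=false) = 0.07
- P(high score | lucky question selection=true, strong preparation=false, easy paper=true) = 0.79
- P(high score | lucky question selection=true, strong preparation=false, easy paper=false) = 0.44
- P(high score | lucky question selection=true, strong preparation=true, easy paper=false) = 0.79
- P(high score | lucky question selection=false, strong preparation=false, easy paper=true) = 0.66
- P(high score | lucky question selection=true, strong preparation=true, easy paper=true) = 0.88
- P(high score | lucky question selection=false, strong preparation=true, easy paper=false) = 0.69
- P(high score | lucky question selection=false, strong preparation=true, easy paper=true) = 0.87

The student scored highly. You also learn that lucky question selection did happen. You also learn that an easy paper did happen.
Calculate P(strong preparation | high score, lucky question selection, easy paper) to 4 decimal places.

P(strong preparation | high score, lucky question selection, easy paper) ≈ 0.3304

For the numerator, keep only strong preparation=true terms: 0.88×0.307 = 0.270160
Denominator P(high score | lucky question selection, easy paper): 0.79×0.693 + 0.88×0.307 = 0.817630
P(strong preparation | high score, lucky question selection, easy paper) = 0.270160/0.817630 ≈ 0.3304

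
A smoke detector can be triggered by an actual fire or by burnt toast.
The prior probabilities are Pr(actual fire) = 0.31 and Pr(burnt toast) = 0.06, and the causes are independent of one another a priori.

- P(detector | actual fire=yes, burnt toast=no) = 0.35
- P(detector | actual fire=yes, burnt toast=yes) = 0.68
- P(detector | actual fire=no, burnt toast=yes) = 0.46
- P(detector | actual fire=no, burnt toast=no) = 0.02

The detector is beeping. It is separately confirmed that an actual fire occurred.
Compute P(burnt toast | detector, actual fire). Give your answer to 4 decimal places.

P(burnt toast | detector, actual fire) ≈ 0.1103

By total probability over both values of burnt toast:
  P(detector | actual fire) = 0.35*0.94 + 0.68*0.06
        = 0.329000 + 0.040800 = 0.369800
Keeping only the burnt toast-present terms gives 0.040800, so
  P(burnt toast | detector, actual fire) = 0.040800 / 0.369800 ≈ 0.1103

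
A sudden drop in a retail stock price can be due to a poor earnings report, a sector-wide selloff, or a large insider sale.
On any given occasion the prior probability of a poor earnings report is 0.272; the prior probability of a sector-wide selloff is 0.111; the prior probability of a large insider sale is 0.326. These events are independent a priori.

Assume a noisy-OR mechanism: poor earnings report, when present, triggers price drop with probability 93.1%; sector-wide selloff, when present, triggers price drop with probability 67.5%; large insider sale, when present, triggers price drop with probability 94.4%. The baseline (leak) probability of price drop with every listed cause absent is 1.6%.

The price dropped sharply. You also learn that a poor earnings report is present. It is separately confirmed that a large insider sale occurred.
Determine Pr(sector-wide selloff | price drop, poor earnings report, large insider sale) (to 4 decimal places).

Pr(sector-wide selloff | price drop, poor earnings report, large insider sale) ≈ 0.1113

Under noisy-OR, P(price drop | causes) = 1 − (1−0.016)·∏(1−qᵢ) over the active causes.
By total probability over both values of sector-wide selloff:
  P(price drop | poor earnings report, large insider sale) = 0.996198*0.889 + 0.998764*0.111
        = 0.885620 + 0.110863 = 0.996483
The terms with sector-wide selloff present sum to 0.110863, so
  P(sector-wide selloff | price drop, poor earnings report, large insider sale) = 0.110863 / 0.996483 ≈ 0.1113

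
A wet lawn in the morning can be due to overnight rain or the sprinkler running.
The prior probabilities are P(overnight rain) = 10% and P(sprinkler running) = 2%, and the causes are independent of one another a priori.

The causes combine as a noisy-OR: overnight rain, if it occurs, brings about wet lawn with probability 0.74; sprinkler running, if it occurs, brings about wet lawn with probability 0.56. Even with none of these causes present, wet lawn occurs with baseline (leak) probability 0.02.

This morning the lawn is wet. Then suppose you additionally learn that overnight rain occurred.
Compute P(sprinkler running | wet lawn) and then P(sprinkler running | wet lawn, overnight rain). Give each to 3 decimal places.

P(sprinkler running | wet lawn) ≈ 0.117; P(sprinkler running | wet lawn, overnight rain) ≈ 0.024

Under noisy-OR, P(wet lawn | causes) = 1 − (1−0.02)·∏(1−qᵢ) over the active causes.
P(wet lawn) = 0.02×0.9×0.98 + 0.5688×0.9×0.02 + 0.7452×0.1×0.98 + 0.887888×0.1×0.02 = 0.017640 + 0.010238 + 0.073030 + 0.001776 = 0.102684
Restricting to configurations with sprinkler running present: 0.010238 + 0.001776 = 0.012014.
P(sprinkler running | wet lawn) = 0.012014 / 0.102684 ≈ 0.117

Now condition on the additional information:
Sum P(wet lawn|·) weighted by the priors over both values of sprinkler running:
  P(wet lawn | overnight rain) = 0.7452*0.98 + 0.887888*0.02
        = 0.730296 + 0.017758 = 0.748054
Keeping only the sprinkler running-present terms gives 0.017758, so
  P(sprinkler running | wet lawn, overnight rain) = 0.017758 / 0.748054 ≈ 0.024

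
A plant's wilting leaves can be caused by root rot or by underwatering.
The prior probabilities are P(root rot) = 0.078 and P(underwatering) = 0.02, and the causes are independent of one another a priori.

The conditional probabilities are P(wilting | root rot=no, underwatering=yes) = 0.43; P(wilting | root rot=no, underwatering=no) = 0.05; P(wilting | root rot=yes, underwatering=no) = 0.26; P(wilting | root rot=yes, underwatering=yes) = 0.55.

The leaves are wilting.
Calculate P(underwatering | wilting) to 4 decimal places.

P(underwatering | wilting) ≈ 0.1190

P(wilting) = 0.05×0.922×0.98 + 0.43×0.922×0.02 + 0.26×0.078×0.98 + 0.55×0.078×0.02 = 0.045178 + 0.007929 + 0.019874 + 0.000858 = 0.073839
Restricting to configurations with underwatering present: 0.007929 + 0.000858 = 0.008787.
P(underwatering | wilting) = 0.008787 / 0.073839 ≈ 0.1190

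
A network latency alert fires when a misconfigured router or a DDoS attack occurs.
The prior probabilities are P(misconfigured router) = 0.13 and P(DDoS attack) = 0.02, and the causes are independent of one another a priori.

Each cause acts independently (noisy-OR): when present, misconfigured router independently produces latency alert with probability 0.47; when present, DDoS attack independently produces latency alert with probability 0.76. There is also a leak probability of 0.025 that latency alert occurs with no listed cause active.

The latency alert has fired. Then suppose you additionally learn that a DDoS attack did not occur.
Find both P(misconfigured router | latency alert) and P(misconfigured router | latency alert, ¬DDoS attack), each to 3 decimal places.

Under noisy-OR, P(latency alert | causes) = 1 − (1−0.025)·∏(1−qᵢ) over the active causes.
P(latency alert) = 0.025×0.87×0.98 + 0.766×0.87×0.02 + 0.48325×0.13×0.98 + 0.87598×0.13×0.02 = 0.021315 + 0.013328 + 0.061566 + 0.002278 = 0.098487
Restricting to configurations with misconfigured router present: 0.061566 + 0.002278 = 0.063844.
Hence the posterior is 0.063844/0.098487 ≈ 0.648.

Now condition on the additional information:
P(latency alert | ¬DDoS attack) = 0.025×0.87 + 0.48325×0.13 = 0.021750 + 0.062823 = 0.084573
The misconfigured router-present share is 0.48325×0.13 = 0.062823.
P(misconfigured router | latency alert, ¬DDoS attack) = 0.062823 / 0.084573 ≈ 0.743
Ruling out DDoS attack raises the posterior on misconfigured router — the flip side of explaining away.

P(misconfigured router | latency alert) ≈ 0.648; P(misconfigured router | latency alert, ¬DDoS attack) ≈ 0.743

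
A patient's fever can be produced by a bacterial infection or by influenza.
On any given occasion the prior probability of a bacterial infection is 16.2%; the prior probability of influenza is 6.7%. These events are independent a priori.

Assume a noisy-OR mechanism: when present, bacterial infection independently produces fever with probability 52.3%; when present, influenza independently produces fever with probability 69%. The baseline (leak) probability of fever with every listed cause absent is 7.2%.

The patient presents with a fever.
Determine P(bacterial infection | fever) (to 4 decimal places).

P(bacterial infection | fever) ≈ 0.4929

Under noisy-OR, P(fever | causes) = 1 − (1−0.072)·∏(1−qᵢ) over the active causes.
For the numerator, keep only bacterial infection=true terms: 0.084240 + 0.009365 = 0.093605
Normalizer over all consistent configurations: 0.072·0.838·0.933 + 0.71232·0.838·0.067 + 0.557344·0.162·0.933 + 0.862777·0.162·0.067 = 0.189892
Posterior = 0.093605 / 0.189892 ≈ 0.4929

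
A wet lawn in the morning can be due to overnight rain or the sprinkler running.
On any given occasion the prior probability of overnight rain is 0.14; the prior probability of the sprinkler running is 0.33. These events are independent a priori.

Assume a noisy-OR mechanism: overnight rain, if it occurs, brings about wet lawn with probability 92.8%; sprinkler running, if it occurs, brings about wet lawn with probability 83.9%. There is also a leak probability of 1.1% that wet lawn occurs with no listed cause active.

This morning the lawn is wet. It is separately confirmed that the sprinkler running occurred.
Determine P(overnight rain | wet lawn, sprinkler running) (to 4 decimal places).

P(overnight rain | wet lawn, sprinkler running) ≈ 0.1607

Under noisy-OR, P(wet lawn | causes) = 1 − (1−0.011)·∏(1−qᵢ) over the active causes.
By total probability over both values of overnight rain:
  P(wet lawn | sprinkler running) = 0.840771*0.86 + 0.988536*0.14
        = 0.723063 + 0.138395 = 0.861458
The terms with overnight rain present sum to 0.138395, so
  P(overnight rain | wet lawn, sprinkler running) = 0.138395 / 0.861458 ≈ 0.1607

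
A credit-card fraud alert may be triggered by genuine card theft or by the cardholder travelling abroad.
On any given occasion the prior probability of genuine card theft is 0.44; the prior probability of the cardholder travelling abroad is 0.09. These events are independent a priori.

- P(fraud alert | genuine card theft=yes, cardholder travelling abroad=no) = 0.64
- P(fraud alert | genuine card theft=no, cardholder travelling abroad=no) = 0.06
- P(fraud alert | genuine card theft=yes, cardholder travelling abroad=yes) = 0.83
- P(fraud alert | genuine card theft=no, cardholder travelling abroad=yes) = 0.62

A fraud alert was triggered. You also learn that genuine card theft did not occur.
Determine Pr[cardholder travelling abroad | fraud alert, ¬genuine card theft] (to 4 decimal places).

Pr[cardholder travelling abroad | fraud alert, ¬genuine card theft] ≈ 0.5054

Sum P(fraud alert|·) weighted by the priors over both values of cardholder travelling abroad:
  P(fraud alert | ¬genuine card theft) = 0.06*0.91 + 0.62*0.09
        = 0.054600 + 0.055800 = 0.110400
Configurations with cardholder travelling abroad contribute 0.055800, so
  P(cardholder travelling abroad | fraud alert, ¬genuine card theft) = 0.055800 / 0.110400 ≈ 0.5054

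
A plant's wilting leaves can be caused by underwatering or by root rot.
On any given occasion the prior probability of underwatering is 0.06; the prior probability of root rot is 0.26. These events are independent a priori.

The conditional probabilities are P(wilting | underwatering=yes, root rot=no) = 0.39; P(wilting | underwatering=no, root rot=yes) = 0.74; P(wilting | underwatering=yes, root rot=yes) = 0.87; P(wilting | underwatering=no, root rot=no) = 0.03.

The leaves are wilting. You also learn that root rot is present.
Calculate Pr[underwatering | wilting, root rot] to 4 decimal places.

Pr[underwatering | wilting, root rot] ≈ 0.0698

By total probability over both values of underwatering:
  P(wilting | root rot) = 0.74*0.94 + 0.87*0.06
        = 0.695600 + 0.052200 = 0.747800
The terms with underwatering present sum to 0.052200, so
  P(underwatering | wilting, root rot) = 0.052200 / 0.747800 ≈ 0.0698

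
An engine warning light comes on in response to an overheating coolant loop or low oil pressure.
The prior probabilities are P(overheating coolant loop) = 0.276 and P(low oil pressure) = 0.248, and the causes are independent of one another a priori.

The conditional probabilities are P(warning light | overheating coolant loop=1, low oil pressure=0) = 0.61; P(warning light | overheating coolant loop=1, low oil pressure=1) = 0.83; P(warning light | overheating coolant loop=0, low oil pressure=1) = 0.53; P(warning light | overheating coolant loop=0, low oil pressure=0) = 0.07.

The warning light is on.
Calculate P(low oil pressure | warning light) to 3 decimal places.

P(low oil pressure | warning light) ≈ 0.480

Sum P(warning light|·) weighted by the priors over the 4 (overheating coolant loop, low oil pressure) configurations:
  P(warning light) = 0.07*0.724*0.752 + 0.53*0.724*0.248 + 0.61*0.276*0.752 + 0.83*0.276*0.248
        = 0.038111 + 0.095163 + 0.126607 + 0.056812 = 0.316693
Configurations with low oil pressure contribute 0.151975, so
  P(low oil pressure | warning light) = 0.151975 / 0.316693 ≈ 0.480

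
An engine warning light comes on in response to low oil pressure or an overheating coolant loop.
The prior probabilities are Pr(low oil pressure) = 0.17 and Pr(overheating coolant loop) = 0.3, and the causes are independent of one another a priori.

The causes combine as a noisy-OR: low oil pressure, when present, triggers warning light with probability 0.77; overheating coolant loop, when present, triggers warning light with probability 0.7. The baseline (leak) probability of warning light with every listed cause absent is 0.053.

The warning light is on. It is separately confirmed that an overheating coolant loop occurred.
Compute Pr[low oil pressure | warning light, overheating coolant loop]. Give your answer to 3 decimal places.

Pr[low oil pressure | warning light, overheating coolant loop] ≈ 0.211

Under noisy-OR, P(warning light | causes) = 1 − (1−0.053)·∏(1−qᵢ) over the active causes.
P(warning light | overheating coolant loop) = 0.7159×0.83 + 0.934657×0.17 = 0.594197 + 0.158892 = 0.753089
Of this, 0.158892 comes from 0.934657×0.17 (the low oil pressure=true cases).
Hence the posterior is 0.158892/0.753089 ≈ 0.211.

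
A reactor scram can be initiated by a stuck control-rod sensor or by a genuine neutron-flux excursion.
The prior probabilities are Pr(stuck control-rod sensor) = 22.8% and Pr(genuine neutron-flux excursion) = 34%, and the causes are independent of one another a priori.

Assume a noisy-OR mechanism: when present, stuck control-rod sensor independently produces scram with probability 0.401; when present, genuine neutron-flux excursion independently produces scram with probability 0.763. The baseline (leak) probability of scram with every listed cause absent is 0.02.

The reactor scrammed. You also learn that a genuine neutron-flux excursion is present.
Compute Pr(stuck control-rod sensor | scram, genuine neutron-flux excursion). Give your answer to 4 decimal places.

Pr(stuck control-rod sensor | scram, genuine neutron-flux excursion) ≈ 0.2488

Under noisy-OR, P(scram | causes) = 1 − (1−0.02)·∏(1−qᵢ) over the active causes.
P(scram | genuine neutron-flux excursion) = 0.76774*0.772 + 0.860876*0.228 = 0.592695 + 0.196280 = 0.788975
The stuck control-rod sensor-present share is 0.860876*0.228 = 0.196280.
P(stuck control-rod sensor | scram, genuine neutron-flux excursion) = 0.196280 / 0.788975 ≈ 0.2488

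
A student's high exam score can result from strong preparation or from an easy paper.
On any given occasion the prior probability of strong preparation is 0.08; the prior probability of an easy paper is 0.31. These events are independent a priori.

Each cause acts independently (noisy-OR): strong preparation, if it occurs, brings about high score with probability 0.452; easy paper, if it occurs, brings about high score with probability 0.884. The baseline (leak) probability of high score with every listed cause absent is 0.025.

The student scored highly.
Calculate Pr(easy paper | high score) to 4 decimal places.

Under noisy-OR, P(high score | causes) = 1 − (1−0.025)·∏(1−qᵢ) over the active causes.
By total probability over the 4 (strong preparation, easy paper) configurations:
  P(high score) = 0.025·0.92·0.69 + 0.8869·0.92·0.31 + 0.4657·0.08·0.69 + 0.938021·0.08·0.31
        = 0.015870 + 0.252944 + 0.025707 + 0.023263 = 0.317784
The terms with easy paper present sum to 0.276207, so
  P(easy paper | high score) = 0.276207 / 0.317784 ≈ 0.8692

Pr(easy paper | high score) ≈ 0.8692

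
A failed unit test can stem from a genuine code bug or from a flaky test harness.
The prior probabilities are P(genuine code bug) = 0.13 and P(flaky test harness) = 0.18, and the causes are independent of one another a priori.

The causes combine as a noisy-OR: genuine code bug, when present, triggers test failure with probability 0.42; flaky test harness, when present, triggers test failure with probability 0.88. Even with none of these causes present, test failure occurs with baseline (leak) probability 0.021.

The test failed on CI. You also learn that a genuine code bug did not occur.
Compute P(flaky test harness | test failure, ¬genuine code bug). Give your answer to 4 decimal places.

P(flaky test harness | test failure, ¬genuine code bug) ≈ 0.9022

Under noisy-OR, P(test failure | causes) = 1 − (1−0.021)·∏(1−qᵢ) over the active causes.
Sum P(test failure|·) weighted by the priors over both values of flaky test harness:
  P(test failure | ¬genuine code bug) = 0.021×0.82 + 0.88252×0.18
        = 0.017220 + 0.158854 = 0.176074
Configurations with flaky test harness contribute 0.158854, so
  P(flaky test harness | test failure, ¬genuine code bug) = 0.158854 / 0.176074 ≈ 0.9022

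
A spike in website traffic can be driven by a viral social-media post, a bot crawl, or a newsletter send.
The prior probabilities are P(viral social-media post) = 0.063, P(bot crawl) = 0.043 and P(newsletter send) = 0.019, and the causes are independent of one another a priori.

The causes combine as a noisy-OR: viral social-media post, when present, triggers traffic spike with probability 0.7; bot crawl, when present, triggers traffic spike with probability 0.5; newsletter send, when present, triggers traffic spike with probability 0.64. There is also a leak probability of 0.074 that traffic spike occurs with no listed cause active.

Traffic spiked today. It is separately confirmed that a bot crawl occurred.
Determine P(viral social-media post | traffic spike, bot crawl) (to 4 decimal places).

Under noisy-OR, P(traffic spike | causes) = 1 − (1−0.074)·∏(1−qᵢ) over the active causes.
Sum P(traffic spike|·) weighted by the priors over the 4 (viral social-media post, newsletter send) configurations:
  P(traffic spike | bot crawl) = 0.537×0.937×0.981 + 0.83332×0.937×0.019 + 0.8611×0.063×0.981 + 0.949996×0.063×0.019
        = 0.493609 + 0.014836 + 0.053219 + 0.001137 = 0.562801
Keeping only the viral social-media post-present terms gives 0.054356, so
  P(viral social-media post | traffic spike, bot crawl) = 0.054356 / 0.562801 ≈ 0.0966

P(viral social-media post | traffic spike, bot crawl) ≈ 0.0966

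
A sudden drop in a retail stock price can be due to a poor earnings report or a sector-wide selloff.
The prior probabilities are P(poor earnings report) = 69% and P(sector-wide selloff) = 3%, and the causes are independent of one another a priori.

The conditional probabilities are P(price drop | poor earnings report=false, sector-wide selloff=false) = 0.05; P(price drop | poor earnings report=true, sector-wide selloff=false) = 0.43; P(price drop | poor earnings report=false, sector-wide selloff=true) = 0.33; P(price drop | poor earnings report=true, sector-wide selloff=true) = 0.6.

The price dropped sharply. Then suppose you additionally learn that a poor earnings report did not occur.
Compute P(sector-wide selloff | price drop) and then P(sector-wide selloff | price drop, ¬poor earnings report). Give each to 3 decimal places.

P(sector-wide selloff | price drop) ≈ 0.049; P(sector-wide selloff | price drop, ¬poor earnings report) ≈ 0.170

Sum P(price drop|·) weighted by the priors over the 4 (poor earnings report, sector-wide selloff) configurations:
  P(price drop) = 0.05·0.31·0.97 + 0.33·0.31·0.03 + 0.43·0.69·0.97 + 0.6·0.69·0.03
        = 0.015035 + 0.003069 + 0.287799 + 0.012420 = 0.318323
The terms with sector-wide selloff present sum to 0.015489, so
  P(sector-wide selloff | price drop) = 0.015489 / 0.318323 ≈ 0.049

With the extra evidence:
Enumerate both values of sector-wide selloff and weight by the priors:
  P(price drop | ¬poor earnings report) = 0.05*0.97 + 0.33*0.03
        = 0.048500 + 0.009900 = 0.058400
Configurations with sector-wide selloff contribute 0.009900, so
  P(sector-wide selloff | price drop, ¬poor earnings report) = 0.009900 / 0.058400 ≈ 0.170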